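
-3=-3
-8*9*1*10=-720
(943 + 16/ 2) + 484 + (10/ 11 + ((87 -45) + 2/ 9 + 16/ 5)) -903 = 286274/ 495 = 578.33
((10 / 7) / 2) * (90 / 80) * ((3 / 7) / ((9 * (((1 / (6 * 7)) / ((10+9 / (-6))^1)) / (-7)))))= -765 / 8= -95.62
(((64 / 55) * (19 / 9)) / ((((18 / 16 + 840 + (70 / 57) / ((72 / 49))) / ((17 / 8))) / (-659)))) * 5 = -776502336 / 38009477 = -20.43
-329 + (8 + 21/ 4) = -1263/ 4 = -315.75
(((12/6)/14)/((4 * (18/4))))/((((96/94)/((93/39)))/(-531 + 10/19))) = -14685103/1493856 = -9.83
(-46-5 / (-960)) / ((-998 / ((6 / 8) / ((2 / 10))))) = 44155 / 255488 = 0.17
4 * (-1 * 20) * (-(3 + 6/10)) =288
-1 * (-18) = 18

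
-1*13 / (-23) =13 / 23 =0.57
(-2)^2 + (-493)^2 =243053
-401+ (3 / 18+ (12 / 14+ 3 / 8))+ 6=-66125 / 168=-393.60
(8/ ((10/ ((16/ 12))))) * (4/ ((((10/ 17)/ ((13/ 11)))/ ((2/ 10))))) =7072/ 4125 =1.71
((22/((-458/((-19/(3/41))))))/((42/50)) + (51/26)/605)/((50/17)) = 57298415459/11346835500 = 5.05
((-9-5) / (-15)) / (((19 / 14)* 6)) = 98 / 855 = 0.11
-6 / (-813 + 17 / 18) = 108 / 14617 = 0.01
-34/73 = -0.47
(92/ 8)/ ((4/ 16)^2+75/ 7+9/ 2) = 1288/ 1711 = 0.75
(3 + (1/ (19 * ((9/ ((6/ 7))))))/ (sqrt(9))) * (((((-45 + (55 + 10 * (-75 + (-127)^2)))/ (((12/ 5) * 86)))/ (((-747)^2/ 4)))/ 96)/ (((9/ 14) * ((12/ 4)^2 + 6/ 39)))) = 986727625/ 33304593066192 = 0.00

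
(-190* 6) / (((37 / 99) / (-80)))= 9028800 / 37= 244021.62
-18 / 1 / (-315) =0.06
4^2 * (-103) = -1648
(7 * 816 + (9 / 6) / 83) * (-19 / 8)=-18015705 / 1328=-13566.04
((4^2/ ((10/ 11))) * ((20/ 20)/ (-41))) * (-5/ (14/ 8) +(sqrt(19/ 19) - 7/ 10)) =7876/ 7175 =1.10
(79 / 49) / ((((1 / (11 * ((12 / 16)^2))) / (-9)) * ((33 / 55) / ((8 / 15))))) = -7821 / 98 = -79.81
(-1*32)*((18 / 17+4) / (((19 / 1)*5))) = -2752 / 1615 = -1.70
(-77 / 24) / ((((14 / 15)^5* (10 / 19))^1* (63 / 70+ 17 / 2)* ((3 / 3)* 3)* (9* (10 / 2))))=-391875 / 57777664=-0.01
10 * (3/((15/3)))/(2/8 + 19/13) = 312/89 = 3.51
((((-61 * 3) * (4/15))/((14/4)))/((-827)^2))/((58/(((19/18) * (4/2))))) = -4636/6247691415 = -0.00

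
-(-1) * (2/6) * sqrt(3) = sqrt(3)/3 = 0.58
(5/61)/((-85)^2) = 1/88145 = 0.00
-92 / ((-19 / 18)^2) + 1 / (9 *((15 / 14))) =-4019026 / 48735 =-82.47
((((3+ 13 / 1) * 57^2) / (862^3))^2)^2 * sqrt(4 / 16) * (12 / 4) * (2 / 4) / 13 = 1337149885344012 / 534159054182702092298485113881293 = 0.00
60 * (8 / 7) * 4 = 1920 / 7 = 274.29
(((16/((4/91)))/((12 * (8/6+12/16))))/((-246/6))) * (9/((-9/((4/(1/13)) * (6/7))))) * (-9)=-146016/1025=-142.45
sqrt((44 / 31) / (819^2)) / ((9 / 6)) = 4 * sqrt(341) / 76167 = 0.00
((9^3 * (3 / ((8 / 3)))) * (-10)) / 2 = -32805 / 8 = -4100.62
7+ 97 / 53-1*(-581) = 31261 / 53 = 589.83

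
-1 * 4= -4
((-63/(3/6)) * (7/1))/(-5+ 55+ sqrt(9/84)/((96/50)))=-37933056/2150375+ 28224 * sqrt(21)/2150375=-17.58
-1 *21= -21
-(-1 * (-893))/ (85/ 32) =-28576/ 85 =-336.19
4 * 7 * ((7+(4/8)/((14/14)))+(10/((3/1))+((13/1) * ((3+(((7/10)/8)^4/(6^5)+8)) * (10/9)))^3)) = 661387413553037074415852799880598946584179/5888655348399321787662336000000000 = 112315524.41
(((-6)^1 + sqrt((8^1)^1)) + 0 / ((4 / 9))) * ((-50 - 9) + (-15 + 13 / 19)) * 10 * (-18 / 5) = -300888 / 19 + 100296 * sqrt(2) / 19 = -8370.95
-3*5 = -15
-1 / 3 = -0.33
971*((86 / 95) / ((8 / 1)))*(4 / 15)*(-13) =-542789 / 1425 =-380.90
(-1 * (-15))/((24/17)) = 10.62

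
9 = 9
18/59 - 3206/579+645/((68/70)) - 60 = 695419247/1161474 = 598.74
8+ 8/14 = 60/7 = 8.57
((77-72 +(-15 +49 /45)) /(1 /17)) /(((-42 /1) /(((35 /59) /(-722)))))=-0.00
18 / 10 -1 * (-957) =4794 / 5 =958.80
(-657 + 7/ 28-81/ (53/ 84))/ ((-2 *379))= 166447/ 160696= 1.04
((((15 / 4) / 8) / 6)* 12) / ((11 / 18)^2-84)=-243 / 21676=-0.01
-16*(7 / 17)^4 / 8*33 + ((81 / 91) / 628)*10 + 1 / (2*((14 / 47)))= -976443991 / 4773058108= -0.20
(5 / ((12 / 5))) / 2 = 25 / 24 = 1.04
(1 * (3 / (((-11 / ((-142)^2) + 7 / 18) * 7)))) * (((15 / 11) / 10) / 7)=816642 / 37986025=0.02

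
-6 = -6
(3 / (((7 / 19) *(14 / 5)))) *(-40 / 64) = -1.82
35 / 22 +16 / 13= 807 / 286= 2.82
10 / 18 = 5 / 9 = 0.56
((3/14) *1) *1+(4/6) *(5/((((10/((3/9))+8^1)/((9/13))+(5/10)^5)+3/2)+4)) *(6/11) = 654873/2679754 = 0.24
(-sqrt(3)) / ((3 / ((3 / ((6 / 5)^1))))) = -5 * sqrt(3) / 6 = -1.44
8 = 8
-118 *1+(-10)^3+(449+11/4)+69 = -2389/4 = -597.25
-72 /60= -6 /5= -1.20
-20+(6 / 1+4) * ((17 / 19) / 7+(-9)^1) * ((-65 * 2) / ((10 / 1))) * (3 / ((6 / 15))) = 8630.38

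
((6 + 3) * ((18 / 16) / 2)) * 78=3159 / 8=394.88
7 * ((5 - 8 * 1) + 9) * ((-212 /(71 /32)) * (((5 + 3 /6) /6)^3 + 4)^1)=-12232612 /639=-19143.37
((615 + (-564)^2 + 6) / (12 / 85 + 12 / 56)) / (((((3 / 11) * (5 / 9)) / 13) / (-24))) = -86777715024 / 47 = -1846334362.21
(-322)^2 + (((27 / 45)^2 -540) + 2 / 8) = 10314461 / 100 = 103144.61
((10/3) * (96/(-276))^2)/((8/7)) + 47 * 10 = 746450/1587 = 470.35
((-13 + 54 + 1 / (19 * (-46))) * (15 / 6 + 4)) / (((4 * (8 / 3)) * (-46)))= -1397487 / 2573056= -0.54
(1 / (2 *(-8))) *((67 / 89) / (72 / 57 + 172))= -1273 / 4687808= -0.00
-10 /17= -0.59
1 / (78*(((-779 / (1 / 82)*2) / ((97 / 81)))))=-97 / 807162408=-0.00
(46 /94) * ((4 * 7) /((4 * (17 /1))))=161 /799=0.20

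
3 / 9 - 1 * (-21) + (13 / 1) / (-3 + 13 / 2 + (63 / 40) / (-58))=606128 / 24171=25.08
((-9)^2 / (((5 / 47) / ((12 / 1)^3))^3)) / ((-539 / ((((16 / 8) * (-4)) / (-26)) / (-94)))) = 1846468677206016 / 875875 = 2108141775.03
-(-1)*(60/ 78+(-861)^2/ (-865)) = -9628523/ 11245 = -856.25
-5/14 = -0.36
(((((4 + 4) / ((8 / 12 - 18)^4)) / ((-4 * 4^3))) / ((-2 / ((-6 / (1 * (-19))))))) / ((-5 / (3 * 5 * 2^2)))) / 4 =-729 / 4445462528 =-0.00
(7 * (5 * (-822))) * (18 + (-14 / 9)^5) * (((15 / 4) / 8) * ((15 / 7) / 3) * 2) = -4495809125 / 26244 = -171308.08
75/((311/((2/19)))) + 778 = 4597352/5909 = 778.03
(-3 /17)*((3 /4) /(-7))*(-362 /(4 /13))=-21177 /952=-22.24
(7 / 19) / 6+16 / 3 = 205 / 38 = 5.39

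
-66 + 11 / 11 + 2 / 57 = -3703 / 57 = -64.96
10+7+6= 23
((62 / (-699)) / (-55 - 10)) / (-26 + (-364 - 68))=-0.00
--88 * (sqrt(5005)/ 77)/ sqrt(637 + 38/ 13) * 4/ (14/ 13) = 2704 * sqrt(3202815)/ 407631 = 11.87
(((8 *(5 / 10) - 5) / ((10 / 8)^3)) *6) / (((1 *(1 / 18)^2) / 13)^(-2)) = -8 / 46200375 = -0.00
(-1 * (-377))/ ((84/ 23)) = 103.23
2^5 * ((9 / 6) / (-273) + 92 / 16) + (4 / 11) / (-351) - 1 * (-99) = 7643861 / 27027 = 282.82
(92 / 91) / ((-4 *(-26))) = 23 / 2366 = 0.01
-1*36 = -36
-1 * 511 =-511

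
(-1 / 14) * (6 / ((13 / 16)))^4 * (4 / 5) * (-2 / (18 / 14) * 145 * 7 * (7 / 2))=26820476928 / 28561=939059.45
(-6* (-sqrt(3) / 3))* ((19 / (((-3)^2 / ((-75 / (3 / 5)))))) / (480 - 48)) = -2375* sqrt(3) / 1944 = -2.12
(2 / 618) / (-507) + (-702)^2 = 77204153051 / 156663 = 492804.00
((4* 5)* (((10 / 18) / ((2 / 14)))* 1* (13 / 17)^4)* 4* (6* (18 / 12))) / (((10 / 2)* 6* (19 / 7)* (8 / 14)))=97964230 / 4760697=20.58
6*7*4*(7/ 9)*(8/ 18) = 1568/ 27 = 58.07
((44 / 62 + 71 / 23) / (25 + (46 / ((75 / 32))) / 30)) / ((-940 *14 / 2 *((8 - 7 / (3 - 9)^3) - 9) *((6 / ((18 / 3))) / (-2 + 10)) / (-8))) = -0.00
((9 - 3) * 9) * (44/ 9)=264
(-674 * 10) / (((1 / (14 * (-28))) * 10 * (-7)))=-37744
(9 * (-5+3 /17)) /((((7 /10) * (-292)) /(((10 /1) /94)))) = 0.02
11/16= 0.69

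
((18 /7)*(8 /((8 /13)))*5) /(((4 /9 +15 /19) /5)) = 1000350 /1477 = 677.29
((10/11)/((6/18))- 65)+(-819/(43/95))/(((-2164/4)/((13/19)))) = -15349570/255893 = -59.98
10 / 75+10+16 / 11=1912 / 165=11.59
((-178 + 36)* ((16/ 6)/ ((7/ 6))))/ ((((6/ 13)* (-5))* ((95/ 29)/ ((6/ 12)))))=214136/ 9975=21.47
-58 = -58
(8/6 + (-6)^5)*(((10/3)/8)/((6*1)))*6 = -29155/9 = -3239.44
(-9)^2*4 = 324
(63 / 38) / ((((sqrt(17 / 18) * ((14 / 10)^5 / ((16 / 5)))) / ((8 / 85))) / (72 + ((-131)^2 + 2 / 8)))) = 3722382000 * sqrt(34) / 13183891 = 1646.33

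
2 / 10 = 1 / 5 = 0.20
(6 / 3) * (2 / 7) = 0.57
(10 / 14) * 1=5 / 7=0.71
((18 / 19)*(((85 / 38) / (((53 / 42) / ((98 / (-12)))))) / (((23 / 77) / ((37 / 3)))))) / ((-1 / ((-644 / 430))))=-697725798 / 822719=-848.07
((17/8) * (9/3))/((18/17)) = 289/48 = 6.02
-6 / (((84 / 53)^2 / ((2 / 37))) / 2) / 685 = -2809 / 7451430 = -0.00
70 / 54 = 35 / 27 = 1.30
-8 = -8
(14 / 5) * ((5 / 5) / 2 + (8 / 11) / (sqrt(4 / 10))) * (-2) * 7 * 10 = -1568 * sqrt(10) / 11 - 196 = -646.77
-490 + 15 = -475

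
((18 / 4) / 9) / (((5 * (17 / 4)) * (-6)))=-1 / 255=-0.00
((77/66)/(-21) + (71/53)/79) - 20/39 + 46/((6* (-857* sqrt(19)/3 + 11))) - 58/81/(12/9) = -22321529648153/20506494640554 - 19711* sqrt(19)/13953442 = -1.09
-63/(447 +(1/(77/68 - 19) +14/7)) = -76545/545467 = -0.14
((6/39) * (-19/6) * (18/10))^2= 0.77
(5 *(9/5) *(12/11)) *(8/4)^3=78.55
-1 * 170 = -170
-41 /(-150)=41 /150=0.27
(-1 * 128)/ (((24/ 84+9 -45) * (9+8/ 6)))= 1344/ 3875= 0.35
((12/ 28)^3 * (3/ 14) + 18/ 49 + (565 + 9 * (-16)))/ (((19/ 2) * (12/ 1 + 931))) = 2023487/ 43018717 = 0.05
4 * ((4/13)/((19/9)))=0.58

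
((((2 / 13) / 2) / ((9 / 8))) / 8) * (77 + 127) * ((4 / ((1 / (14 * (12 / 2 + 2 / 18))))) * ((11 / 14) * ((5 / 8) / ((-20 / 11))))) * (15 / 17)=-33275 / 234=-142.20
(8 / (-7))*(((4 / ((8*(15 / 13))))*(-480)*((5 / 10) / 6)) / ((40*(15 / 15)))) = 52 / 105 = 0.50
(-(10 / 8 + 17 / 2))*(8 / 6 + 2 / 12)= -117 / 8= -14.62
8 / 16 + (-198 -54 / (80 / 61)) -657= -35827 / 40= -895.68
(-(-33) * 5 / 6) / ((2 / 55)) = 3025 / 4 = 756.25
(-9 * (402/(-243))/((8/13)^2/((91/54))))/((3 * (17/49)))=50489257/793152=63.66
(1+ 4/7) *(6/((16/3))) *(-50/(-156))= 825/1456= 0.57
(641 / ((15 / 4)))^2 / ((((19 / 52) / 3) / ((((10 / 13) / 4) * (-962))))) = -12648560704 / 285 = -44380914.75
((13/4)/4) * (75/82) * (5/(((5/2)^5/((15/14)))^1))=117/2870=0.04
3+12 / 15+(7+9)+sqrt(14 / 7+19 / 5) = sqrt(145) / 5+99 / 5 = 22.21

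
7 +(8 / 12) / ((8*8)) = 673 / 96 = 7.01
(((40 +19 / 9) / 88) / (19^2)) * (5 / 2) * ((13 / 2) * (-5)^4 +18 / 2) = 15430985 / 1143648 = 13.49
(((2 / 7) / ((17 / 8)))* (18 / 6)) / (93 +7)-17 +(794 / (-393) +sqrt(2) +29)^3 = 112526575* sqrt(2) / 51483 +3572444360477984 / 180577909575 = 22874.45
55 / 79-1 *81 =-6344 / 79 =-80.30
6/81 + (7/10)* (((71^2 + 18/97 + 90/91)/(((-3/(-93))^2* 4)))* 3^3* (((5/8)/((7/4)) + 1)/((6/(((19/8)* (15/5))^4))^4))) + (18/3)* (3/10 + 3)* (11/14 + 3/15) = 454065178816864819735584316272370296139901/429335358236633176473600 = 1057600242108644392.17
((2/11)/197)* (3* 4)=24/2167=0.01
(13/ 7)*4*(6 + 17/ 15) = 52.99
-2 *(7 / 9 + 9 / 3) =-68 / 9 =-7.56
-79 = -79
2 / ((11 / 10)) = 20 / 11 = 1.82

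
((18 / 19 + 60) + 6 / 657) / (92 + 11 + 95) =126820 / 411939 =0.31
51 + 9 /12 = 51.75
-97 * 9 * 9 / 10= -7857 / 10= -785.70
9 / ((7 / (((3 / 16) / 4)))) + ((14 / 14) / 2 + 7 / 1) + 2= 4283 / 448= 9.56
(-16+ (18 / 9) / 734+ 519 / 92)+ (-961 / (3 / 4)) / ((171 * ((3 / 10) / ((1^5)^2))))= -1836013361 / 51962796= -35.33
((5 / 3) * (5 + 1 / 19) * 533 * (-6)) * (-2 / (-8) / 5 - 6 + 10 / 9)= 7427888 / 57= 130313.82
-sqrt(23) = -4.80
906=906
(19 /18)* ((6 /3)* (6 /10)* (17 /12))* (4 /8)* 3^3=969 /40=24.22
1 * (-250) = -250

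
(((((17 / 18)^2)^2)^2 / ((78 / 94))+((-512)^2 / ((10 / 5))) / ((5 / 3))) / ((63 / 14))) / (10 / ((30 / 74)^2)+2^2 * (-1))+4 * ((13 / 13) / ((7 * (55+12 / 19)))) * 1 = 1250453592052863264397 / 4067131549183282944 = 307.45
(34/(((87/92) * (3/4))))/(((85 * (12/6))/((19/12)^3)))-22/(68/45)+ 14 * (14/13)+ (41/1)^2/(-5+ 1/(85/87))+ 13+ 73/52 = -41169840446/101230155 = -406.70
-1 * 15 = -15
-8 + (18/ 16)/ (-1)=-73/ 8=-9.12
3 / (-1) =-3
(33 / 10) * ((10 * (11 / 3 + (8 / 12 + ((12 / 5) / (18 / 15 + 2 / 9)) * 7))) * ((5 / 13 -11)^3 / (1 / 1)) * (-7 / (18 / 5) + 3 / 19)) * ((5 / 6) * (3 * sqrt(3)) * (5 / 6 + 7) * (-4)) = -1145627990375 * sqrt(3) / 12844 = -154491271.09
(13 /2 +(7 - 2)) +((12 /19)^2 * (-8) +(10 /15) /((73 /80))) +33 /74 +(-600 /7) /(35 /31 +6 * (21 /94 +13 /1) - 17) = 68461490318 /8415751491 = 8.13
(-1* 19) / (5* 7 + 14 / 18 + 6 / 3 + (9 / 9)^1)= -171 / 349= -0.49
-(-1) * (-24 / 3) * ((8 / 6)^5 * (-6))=16384 / 81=202.27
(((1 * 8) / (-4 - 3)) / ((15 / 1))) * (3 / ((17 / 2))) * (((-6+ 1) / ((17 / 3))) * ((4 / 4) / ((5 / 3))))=144 / 10115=0.01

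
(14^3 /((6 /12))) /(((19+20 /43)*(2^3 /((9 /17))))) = 29498 /1581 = 18.66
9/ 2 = 4.50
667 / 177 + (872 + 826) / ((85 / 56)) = 16887271 / 15045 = 1122.45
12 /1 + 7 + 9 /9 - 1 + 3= 22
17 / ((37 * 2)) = 0.23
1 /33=0.03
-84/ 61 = -1.38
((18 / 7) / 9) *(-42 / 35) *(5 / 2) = -6 / 7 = -0.86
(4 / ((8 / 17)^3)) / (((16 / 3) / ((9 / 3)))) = 44217 / 2048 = 21.59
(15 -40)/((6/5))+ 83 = 373/6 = 62.17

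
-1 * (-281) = 281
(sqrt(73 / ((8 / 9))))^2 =657 / 8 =82.12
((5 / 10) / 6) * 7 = 7 / 12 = 0.58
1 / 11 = 0.09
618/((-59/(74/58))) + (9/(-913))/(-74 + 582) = -10605357663/793568644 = -13.36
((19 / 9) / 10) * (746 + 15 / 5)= 14231 / 90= 158.12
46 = 46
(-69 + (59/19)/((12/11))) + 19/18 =-44527/684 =-65.10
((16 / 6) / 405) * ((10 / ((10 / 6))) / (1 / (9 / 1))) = 16 / 45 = 0.36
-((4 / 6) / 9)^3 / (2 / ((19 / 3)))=-76 / 59049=-0.00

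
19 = 19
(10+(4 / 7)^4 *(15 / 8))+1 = 11.20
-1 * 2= -2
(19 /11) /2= 19 /22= 0.86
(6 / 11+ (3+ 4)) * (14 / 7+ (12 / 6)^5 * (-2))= -5146 / 11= -467.82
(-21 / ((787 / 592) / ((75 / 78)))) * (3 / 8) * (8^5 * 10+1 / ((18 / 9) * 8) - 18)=-305512107075 / 163696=-1866338.26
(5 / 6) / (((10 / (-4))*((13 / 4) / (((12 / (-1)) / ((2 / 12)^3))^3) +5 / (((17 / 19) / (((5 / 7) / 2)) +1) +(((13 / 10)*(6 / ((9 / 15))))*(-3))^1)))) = 6524542255104 / 2757257629253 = 2.37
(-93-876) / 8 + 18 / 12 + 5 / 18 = -8593 / 72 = -119.35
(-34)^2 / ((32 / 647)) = 186983 / 8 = 23372.88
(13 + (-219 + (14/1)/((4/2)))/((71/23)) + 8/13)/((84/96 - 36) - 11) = 406568/340587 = 1.19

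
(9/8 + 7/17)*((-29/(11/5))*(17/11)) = -2755/88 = -31.31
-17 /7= -2.43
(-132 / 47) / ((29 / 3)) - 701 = -955859 / 1363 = -701.29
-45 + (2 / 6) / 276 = -37259 / 828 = -45.00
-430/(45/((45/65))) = -86/13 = -6.62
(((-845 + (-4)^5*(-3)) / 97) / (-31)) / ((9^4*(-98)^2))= -2227 / 189476614908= -0.00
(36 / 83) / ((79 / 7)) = 252 / 6557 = 0.04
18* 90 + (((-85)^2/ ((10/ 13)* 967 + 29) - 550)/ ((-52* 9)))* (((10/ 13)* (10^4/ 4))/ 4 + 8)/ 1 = 436400285/ 199758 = 2184.64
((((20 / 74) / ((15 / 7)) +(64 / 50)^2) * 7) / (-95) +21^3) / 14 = 8719274461 / 13181250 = 661.49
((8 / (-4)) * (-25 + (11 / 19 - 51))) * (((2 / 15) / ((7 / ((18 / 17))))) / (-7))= -34392 / 79135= -0.43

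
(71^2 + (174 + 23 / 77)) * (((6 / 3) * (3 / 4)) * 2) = 1204734 / 77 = 15645.90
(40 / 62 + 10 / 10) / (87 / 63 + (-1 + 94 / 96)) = 1.21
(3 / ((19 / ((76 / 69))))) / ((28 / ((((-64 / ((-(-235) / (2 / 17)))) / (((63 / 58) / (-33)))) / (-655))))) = -81664 / 8847147225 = -0.00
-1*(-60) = 60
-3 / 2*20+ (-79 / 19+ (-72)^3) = -7092361 / 19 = -373282.16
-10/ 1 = -10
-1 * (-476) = 476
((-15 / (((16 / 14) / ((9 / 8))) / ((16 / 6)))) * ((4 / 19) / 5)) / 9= -7 / 38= -0.18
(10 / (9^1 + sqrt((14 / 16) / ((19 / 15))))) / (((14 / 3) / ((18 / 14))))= 61560 / 199381 - 90 * sqrt(3990) / 199381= 0.28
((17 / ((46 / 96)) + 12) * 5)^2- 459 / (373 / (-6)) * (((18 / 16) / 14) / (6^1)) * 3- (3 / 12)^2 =622707288139 / 11049752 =56354.87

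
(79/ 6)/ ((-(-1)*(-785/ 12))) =-158/ 785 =-0.20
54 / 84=9 / 14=0.64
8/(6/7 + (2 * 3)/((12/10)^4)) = 12096/5671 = 2.13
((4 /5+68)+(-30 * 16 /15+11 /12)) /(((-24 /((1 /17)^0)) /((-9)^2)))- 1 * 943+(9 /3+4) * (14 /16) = -170267 /160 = -1064.17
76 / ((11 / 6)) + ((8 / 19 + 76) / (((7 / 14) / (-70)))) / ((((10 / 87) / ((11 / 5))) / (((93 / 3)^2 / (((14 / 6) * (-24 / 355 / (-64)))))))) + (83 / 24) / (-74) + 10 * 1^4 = -29635749794105827 / 371184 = -79841129450.91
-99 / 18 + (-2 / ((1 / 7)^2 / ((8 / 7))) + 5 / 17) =-3985 / 34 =-117.21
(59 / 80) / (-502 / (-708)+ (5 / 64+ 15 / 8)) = 41772 / 150785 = 0.28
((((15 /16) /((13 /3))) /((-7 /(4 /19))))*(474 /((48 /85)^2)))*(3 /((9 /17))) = -48515875 /885248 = -54.80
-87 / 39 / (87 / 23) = -23 / 39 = -0.59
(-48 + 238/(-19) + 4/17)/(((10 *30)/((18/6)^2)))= -29211/16150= -1.81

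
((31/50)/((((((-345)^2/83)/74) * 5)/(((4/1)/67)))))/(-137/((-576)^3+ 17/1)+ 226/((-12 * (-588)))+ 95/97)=2767111852072144864/7326156060181342290625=0.00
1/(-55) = -0.02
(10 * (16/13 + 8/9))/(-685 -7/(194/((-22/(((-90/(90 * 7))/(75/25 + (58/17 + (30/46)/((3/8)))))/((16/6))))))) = -94058960/3575610831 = -0.03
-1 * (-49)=49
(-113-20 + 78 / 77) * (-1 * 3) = 395.96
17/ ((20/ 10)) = 17/ 2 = 8.50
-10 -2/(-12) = -59/6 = -9.83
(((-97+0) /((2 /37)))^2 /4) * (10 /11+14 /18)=2151113807 /1584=1358026.39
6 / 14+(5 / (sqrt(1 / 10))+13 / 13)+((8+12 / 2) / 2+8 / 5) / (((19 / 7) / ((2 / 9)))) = 12764 / 5985+5 * sqrt(10) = 17.94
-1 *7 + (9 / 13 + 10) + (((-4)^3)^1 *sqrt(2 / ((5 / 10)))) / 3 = -1520 / 39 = -38.97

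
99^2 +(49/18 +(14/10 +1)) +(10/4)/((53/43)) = 23392439/2385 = 9808.15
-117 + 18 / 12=-231 / 2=-115.50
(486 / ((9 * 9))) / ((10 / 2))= 6 / 5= 1.20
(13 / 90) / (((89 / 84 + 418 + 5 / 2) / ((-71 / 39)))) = -994 / 1593495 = -0.00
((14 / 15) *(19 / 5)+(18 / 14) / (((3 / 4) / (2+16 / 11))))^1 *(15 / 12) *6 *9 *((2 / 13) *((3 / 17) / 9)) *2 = 328092 / 85085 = 3.86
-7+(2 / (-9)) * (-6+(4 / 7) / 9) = -3221 / 567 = -5.68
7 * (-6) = -42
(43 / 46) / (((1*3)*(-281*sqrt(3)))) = -43*sqrt(3) / 116334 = -0.00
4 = 4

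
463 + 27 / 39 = 6028 / 13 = 463.69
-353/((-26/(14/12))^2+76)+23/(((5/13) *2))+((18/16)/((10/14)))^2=71304267/2244800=31.76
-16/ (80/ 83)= -83/ 5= -16.60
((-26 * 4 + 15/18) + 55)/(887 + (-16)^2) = -289/6858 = -0.04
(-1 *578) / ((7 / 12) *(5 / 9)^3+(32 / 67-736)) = 338775048 / 431042815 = 0.79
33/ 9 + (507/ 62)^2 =813431/ 11532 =70.54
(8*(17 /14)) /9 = 68 /63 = 1.08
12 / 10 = 6 / 5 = 1.20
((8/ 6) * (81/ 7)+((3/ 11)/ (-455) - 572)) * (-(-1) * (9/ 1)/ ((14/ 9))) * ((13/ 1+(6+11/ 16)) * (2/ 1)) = -290104821/ 2288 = -126794.07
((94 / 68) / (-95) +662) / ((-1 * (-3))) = 2138213 / 9690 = 220.66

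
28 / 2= 14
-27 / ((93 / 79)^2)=-18723 / 961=-19.48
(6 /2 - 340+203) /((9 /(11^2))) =-16214 /9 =-1801.56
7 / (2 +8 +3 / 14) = 98 / 143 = 0.69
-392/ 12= -98/ 3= -32.67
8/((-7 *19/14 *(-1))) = 16/19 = 0.84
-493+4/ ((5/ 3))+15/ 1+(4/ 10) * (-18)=-2414/ 5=-482.80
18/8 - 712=-2839/4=-709.75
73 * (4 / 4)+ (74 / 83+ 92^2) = 708645 / 83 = 8537.89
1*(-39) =-39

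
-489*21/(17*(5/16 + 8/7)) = -7056/17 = -415.06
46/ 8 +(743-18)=2923/ 4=730.75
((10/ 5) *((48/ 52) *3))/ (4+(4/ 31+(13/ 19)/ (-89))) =419368/ 312065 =1.34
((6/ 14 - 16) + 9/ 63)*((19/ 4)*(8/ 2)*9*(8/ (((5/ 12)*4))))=-443232/ 35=-12663.77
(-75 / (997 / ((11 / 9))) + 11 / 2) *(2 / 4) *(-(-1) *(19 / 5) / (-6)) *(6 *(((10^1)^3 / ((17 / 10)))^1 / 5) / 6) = -1807850 / 8973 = -201.48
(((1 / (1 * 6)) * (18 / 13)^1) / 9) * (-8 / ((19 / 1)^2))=-8 / 14079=-0.00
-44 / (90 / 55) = -26.89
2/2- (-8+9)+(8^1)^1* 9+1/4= 289/4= 72.25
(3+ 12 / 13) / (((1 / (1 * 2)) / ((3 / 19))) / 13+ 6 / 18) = 34 / 5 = 6.80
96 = 96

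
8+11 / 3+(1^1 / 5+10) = 328 / 15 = 21.87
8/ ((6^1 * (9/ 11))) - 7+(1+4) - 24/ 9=-82/ 27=-3.04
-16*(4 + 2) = -96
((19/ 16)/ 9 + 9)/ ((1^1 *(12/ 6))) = 1315/ 288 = 4.57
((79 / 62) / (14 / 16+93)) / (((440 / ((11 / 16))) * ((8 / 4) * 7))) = 79 / 52149440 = 0.00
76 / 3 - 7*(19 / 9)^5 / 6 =-8357245 / 354294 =-23.59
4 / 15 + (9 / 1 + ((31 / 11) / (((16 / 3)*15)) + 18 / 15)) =5545 / 528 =10.50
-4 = -4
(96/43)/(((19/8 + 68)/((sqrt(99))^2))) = 76032/24209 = 3.14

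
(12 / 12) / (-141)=-1 / 141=-0.01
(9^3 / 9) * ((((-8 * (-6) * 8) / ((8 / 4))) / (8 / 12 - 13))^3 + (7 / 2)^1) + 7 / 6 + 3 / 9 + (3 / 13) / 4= -804174905493 / 2633956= -305310.68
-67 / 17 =-3.94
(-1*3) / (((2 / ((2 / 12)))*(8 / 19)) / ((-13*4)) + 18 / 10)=-1235 / 701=-1.76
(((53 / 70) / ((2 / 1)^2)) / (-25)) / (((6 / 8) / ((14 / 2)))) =-0.07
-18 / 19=-0.95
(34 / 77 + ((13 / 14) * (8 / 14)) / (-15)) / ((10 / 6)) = 3284 / 13475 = 0.24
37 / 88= 0.42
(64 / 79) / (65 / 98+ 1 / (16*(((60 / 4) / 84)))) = 62720 / 78447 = 0.80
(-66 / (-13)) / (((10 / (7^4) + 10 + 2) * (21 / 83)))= 313159 / 187343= 1.67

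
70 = 70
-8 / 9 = -0.89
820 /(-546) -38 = -10784 /273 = -39.50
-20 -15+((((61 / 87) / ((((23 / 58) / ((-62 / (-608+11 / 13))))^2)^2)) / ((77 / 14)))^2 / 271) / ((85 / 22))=-94156643012877160004146360414059891616464075521587 / 2690189800390985792684995080021070724293265023665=-35.00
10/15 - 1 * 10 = -28/3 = -9.33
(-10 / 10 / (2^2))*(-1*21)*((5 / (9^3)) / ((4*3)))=35 / 11664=0.00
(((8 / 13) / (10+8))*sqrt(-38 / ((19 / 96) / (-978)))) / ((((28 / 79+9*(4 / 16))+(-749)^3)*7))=-10112*sqrt(326) / 36248929042053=-0.00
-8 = -8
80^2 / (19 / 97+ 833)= 31040 / 4041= 7.68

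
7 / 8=0.88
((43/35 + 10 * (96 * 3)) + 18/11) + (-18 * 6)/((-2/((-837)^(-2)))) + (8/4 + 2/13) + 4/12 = 374705497748/129864735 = 2885.35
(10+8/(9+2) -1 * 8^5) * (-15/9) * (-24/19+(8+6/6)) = 88280850/209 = 422396.41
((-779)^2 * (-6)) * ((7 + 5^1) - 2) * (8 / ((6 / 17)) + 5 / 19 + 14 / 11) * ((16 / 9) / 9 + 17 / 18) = -896647501250 / 891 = -1006338385.24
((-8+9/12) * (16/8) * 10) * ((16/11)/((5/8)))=-3712/11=-337.45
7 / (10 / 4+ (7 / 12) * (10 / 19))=399 / 160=2.49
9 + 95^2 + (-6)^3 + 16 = 8834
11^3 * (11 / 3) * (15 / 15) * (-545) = -7979345 / 3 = -2659781.67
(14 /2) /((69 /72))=7.30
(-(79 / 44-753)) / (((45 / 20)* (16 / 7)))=231371 / 1584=146.07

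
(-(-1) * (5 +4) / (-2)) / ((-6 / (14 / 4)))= 21 / 8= 2.62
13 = 13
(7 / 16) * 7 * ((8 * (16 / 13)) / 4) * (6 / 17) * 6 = 3528 / 221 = 15.96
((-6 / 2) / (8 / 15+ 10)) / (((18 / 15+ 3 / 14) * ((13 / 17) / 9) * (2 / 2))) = -26775 / 11297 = -2.37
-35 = -35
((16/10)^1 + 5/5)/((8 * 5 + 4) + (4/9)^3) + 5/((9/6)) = 1635431/482100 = 3.39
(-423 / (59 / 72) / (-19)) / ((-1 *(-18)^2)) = -0.08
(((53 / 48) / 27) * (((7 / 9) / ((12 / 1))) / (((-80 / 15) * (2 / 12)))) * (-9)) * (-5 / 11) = -1855 / 152064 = -0.01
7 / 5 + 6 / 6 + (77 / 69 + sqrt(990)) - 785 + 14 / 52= -7007497 / 8970 + 3*sqrt(110)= -749.75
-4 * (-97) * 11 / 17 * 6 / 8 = 188.29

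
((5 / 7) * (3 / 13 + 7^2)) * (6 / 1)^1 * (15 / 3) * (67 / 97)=728.67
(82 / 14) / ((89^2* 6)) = 41 / 332682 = 0.00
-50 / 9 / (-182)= 25 / 819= 0.03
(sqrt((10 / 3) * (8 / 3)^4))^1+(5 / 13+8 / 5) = 14.97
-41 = -41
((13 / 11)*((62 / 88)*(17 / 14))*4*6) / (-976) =-20553 / 826672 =-0.02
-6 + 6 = 0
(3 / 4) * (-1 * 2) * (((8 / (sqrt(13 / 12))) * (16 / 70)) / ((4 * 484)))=-12 * sqrt(39) / 55055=-0.00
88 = 88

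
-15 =-15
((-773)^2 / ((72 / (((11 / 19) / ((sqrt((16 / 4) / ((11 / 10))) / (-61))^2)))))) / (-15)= -269032054489 / 820800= -327768.10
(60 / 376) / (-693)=-0.00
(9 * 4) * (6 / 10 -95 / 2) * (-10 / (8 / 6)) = 12663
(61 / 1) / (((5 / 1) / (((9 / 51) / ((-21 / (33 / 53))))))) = -2013 / 31535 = -0.06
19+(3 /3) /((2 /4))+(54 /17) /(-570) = 33906 /1615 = 20.99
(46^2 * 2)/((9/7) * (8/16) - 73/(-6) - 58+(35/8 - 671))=-710976/119585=-5.95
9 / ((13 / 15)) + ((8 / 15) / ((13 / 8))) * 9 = 867 / 65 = 13.34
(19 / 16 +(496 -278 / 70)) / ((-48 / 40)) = -92067 / 224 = -411.01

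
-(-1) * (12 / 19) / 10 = 6 / 95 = 0.06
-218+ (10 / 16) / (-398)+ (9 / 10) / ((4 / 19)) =-3402527 / 15920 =-213.73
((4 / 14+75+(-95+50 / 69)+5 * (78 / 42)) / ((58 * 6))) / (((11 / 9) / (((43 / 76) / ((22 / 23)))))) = -201541 / 14934304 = -0.01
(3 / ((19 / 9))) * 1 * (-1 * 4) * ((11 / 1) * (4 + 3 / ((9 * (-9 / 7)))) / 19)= -4444 / 361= -12.31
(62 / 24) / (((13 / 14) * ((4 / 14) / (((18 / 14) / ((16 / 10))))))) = 3255 / 416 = 7.82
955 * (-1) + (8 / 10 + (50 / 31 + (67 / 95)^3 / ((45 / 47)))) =-1138892273434 / 1196038125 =-952.22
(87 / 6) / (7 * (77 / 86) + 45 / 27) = 3741 / 2047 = 1.83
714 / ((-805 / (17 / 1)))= -1734 / 115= -15.08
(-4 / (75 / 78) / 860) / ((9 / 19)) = -494 / 48375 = -0.01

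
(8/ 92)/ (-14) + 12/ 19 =1913/ 3059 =0.63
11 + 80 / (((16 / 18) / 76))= 6851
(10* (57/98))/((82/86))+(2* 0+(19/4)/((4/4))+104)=114.85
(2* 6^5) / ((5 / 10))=31104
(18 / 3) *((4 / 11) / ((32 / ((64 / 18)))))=8 / 33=0.24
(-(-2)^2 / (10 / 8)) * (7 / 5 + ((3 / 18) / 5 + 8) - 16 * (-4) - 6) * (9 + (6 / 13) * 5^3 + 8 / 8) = -2848384 / 195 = -14607.10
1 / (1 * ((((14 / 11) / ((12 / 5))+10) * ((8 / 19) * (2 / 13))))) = 8151 / 5560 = 1.47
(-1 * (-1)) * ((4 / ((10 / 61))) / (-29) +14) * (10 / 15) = 1272 / 145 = 8.77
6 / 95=0.06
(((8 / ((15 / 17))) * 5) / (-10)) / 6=-34 / 45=-0.76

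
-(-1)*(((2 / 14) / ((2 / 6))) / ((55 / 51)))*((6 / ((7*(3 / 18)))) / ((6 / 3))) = 2754 / 2695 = 1.02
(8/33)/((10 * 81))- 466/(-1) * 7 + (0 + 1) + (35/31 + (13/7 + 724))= 11571778723/2900205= 3989.99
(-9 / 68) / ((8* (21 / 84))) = -9 / 136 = -0.07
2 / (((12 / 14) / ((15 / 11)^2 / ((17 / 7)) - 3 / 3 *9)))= -39522 / 2057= -19.21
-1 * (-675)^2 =-455625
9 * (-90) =-810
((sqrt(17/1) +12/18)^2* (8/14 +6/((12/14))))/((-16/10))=-41605/504 - 265* sqrt(17)/42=-108.56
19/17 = 1.12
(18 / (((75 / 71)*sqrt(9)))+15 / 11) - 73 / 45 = 5.42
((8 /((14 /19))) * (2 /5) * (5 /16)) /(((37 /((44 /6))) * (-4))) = -209 /3108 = -0.07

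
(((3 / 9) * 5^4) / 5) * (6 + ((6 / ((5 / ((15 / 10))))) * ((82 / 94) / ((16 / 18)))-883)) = -41135975 / 1128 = -36468.06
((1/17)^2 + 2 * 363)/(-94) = -209815/27166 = -7.72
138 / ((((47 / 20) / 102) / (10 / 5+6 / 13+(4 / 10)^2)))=47971008 / 3055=15702.46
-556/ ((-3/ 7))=3892/ 3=1297.33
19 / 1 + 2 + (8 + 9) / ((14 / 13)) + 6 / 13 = 6779 / 182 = 37.25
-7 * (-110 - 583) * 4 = 19404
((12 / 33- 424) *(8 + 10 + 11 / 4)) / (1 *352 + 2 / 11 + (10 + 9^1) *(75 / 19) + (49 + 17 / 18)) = -1740510 / 94471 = -18.42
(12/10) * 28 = 168/5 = 33.60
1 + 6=7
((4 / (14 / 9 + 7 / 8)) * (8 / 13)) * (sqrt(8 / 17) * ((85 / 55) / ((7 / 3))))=13824 * sqrt(34) / 175175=0.46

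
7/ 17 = 0.41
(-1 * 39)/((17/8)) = -312/17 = -18.35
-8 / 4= -2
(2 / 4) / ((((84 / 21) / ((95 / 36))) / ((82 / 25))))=1.08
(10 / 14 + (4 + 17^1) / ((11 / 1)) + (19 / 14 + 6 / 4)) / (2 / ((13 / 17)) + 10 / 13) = 2743 / 1694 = 1.62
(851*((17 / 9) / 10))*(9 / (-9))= -14467 / 90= -160.74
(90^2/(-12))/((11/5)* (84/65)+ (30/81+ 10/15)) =-5923125/34048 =-173.96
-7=-7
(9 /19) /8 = 9 /152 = 0.06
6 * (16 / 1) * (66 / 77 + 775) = 521376 / 7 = 74482.29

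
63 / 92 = 0.68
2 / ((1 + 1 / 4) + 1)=8 / 9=0.89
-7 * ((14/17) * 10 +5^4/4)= -78295/68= -1151.40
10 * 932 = 9320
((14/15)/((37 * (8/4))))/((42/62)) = 31/1665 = 0.02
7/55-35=-1918/55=-34.87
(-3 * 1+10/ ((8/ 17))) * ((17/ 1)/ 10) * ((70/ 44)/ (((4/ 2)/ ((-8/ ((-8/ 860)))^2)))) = 401556575/ 22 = 18252571.59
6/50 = 3/25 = 0.12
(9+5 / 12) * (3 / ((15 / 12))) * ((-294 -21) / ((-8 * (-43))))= -7119 / 344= -20.69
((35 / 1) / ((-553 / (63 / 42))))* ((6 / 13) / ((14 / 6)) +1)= -1635 / 14378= -0.11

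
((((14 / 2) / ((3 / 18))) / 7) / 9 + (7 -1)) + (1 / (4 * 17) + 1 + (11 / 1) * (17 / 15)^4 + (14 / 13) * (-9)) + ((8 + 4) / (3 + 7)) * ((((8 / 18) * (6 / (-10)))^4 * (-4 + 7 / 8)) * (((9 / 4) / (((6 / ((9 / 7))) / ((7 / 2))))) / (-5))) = 144490049 / 8950500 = 16.14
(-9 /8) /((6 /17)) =-51 /16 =-3.19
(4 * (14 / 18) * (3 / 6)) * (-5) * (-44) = 3080 / 9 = 342.22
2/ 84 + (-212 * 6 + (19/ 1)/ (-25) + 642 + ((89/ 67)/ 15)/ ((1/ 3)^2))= -44316221/ 70350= -629.94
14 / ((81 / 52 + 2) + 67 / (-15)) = -10920 / 709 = -15.40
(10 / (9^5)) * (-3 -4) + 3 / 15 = 58699 / 295245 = 0.20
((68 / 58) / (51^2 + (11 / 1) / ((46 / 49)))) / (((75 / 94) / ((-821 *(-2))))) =241400272 / 261402375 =0.92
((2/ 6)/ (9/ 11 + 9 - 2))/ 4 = 11/ 1032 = 0.01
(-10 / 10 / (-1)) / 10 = 1 / 10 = 0.10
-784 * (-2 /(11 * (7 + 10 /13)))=20384 /1111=18.35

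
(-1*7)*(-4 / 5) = 28 / 5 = 5.60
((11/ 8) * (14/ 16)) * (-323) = -388.61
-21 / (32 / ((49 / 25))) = -1.29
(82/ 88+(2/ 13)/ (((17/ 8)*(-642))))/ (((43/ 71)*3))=206484259/ 402661116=0.51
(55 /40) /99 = 1 /72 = 0.01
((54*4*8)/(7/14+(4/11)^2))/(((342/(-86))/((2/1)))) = -1331968/969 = -1374.58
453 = 453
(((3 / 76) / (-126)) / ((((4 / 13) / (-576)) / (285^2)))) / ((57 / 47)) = 274950 / 7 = 39278.57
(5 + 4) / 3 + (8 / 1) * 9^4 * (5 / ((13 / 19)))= 4986399 / 13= 383569.15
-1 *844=-844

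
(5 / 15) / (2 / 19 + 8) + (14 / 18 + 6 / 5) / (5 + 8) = 17411 / 90090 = 0.19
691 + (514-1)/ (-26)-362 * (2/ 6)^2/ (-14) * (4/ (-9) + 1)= 9919381/ 14742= 672.87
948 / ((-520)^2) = 237 / 67600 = 0.00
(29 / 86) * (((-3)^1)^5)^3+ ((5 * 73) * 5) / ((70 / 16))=-2912577001 / 602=-4838167.78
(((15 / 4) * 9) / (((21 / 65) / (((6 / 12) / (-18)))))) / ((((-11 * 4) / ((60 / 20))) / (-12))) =-2925 / 1232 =-2.37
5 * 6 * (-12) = -360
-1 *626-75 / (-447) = -93249 / 149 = -625.83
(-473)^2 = 223729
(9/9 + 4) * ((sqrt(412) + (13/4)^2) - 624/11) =-40625/176 + 10 * sqrt(103) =-129.33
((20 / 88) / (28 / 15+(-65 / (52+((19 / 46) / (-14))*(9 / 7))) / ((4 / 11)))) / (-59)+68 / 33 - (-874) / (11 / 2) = 63004114883 / 391397622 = 160.97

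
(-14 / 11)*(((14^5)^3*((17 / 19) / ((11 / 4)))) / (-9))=148100826971037237248 / 20691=7157741383743523.14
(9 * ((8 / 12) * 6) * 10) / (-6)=-60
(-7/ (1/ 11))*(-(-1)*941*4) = -289828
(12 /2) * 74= 444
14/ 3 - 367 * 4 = -4390/ 3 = -1463.33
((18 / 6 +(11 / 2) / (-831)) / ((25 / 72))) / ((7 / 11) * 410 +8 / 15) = 197010 / 5974613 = 0.03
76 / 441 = 0.17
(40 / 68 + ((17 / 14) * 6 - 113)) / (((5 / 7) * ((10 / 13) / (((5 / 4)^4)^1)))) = -2032875 / 4352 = -467.11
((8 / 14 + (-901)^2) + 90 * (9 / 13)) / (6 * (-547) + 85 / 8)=-591036904 / 2381561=-248.17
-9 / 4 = -2.25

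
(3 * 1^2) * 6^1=18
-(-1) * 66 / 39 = 22 / 13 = 1.69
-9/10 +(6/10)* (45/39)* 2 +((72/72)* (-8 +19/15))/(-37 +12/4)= 2263/3315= 0.68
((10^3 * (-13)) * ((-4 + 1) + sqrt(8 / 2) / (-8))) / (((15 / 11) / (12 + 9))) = 650650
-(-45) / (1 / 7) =315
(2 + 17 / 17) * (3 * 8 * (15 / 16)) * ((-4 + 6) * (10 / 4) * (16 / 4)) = 1350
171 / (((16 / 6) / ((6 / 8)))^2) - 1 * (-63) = 78363 / 1024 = 76.53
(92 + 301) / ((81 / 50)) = 6550 / 27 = 242.59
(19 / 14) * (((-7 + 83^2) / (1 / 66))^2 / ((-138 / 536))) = -175087181747808 / 161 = -1087498023278.31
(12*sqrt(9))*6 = 216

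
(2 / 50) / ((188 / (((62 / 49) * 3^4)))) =2511 / 115150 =0.02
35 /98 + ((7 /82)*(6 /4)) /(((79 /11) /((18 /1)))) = 15374 /22673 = 0.68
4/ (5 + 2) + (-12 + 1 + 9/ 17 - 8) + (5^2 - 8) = -107/ 119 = -0.90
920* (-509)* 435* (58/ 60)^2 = -571044046/ 3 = -190348015.33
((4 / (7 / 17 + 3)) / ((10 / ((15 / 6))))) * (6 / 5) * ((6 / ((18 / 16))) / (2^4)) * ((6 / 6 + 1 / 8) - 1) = 17 / 1160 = 0.01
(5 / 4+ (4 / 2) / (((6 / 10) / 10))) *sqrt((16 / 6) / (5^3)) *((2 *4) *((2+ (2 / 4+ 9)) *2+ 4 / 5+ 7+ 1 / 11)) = 564068 *sqrt(30) / 2475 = 1248.29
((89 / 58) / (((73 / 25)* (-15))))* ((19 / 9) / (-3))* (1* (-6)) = -8455 / 57159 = -0.15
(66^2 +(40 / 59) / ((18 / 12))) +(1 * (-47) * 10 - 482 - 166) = 3238.45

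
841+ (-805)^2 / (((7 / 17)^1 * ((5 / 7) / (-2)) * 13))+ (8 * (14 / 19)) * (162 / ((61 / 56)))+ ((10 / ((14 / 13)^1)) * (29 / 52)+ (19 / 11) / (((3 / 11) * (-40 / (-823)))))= -4266606178637 / 12656280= -337113.76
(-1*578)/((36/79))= -22831/18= -1268.39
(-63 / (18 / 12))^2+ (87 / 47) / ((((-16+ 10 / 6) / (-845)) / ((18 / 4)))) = 9114993 / 4042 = 2255.07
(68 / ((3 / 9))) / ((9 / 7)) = 476 / 3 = 158.67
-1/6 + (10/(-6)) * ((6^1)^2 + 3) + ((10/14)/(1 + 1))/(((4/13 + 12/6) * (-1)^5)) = -1829/28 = -65.32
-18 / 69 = -6 / 23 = -0.26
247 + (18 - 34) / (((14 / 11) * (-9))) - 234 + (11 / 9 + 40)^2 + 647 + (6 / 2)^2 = 1343602 / 567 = 2369.67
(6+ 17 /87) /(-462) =-7 /522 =-0.01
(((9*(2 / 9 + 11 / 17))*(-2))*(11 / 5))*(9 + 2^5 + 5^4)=-1948716 / 85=-22926.07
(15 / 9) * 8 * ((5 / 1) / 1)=66.67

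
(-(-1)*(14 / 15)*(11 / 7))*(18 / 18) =22 / 15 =1.47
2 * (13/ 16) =13/ 8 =1.62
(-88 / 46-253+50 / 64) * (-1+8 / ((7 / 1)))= -187041 / 5152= -36.30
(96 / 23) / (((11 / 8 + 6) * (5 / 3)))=2304 / 6785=0.34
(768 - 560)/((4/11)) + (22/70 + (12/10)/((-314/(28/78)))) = 40883173/71435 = 572.31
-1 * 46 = -46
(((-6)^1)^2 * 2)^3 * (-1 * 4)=-1492992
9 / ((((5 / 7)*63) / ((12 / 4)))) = 3 / 5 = 0.60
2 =2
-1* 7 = -7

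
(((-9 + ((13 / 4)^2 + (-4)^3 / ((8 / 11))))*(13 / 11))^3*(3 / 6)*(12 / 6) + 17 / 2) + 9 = -5811516398659 / 5451776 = -1065985.91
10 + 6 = 16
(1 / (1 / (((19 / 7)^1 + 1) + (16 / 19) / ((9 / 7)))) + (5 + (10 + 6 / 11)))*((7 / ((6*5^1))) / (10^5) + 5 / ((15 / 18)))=4719907835519 / 39501000000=119.49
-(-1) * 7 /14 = 0.50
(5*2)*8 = 80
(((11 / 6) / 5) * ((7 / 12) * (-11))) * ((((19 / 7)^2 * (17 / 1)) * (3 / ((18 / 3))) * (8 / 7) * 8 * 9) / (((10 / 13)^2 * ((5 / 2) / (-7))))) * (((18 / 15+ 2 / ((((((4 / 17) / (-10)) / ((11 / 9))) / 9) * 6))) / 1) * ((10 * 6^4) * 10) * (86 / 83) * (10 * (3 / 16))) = -32443375106924496 / 14525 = -2233623071044.72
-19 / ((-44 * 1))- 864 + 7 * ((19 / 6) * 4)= -774.90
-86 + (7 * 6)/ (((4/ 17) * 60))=-83.02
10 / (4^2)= 5 / 8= 0.62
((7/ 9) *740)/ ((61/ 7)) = 36260/ 549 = 66.05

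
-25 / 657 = -0.04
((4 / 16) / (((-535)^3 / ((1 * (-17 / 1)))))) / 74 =17 / 45326591000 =0.00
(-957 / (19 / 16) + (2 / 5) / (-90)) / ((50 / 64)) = -110247008 / 106875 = -1031.55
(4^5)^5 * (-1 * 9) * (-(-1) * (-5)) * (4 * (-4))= -810647932926689280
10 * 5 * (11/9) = 550/9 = 61.11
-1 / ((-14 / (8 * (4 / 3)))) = 16 / 21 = 0.76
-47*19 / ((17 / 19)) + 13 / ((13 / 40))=-16287 / 17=-958.06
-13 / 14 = -0.93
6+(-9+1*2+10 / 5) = 1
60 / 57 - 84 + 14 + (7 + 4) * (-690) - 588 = -156692 / 19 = -8246.95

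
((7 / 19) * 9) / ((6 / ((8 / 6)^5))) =3584 / 1539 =2.33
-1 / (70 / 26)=-13 / 35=-0.37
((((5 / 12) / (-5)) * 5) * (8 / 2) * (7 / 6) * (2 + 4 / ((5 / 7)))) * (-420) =18620 / 3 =6206.67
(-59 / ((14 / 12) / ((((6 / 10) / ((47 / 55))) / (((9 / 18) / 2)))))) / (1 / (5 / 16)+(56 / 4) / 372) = -43457040 / 990619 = -43.87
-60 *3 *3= -540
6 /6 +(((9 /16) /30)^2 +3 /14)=217663 /179200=1.21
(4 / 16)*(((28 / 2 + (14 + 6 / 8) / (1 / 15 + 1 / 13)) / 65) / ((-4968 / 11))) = -143803 / 144668160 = -0.00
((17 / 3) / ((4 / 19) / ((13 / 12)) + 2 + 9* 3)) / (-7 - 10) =-247 / 21633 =-0.01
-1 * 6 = -6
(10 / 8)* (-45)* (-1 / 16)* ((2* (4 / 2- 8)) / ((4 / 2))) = -675 / 32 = -21.09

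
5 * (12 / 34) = 30 / 17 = 1.76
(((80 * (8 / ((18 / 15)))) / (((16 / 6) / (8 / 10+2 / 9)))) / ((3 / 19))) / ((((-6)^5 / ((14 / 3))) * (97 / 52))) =-795340 / 1909251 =-0.42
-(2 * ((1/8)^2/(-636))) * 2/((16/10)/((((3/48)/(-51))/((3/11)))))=-55/199286784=-0.00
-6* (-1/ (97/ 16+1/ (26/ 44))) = 1248/ 1613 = 0.77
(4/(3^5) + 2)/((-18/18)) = -490/243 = -2.02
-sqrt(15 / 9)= -sqrt(15) / 3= -1.29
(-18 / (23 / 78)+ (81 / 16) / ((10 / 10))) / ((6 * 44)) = -6867 / 32384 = -0.21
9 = 9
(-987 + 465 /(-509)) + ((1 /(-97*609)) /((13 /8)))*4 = -386161635040 /390886041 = -987.91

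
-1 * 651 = -651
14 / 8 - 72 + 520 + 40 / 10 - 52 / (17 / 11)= 28567 / 68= 420.10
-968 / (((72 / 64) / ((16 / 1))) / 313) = -38781952 / 9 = -4309105.78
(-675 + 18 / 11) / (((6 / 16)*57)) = -6584 / 209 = -31.50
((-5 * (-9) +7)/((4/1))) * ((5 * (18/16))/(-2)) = -585/16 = -36.56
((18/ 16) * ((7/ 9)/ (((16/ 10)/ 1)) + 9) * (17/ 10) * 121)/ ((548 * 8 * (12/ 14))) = 9834517/ 16834560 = 0.58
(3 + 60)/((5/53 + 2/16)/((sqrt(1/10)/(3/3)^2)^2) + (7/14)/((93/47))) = 1242108/48227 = 25.76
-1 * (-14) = 14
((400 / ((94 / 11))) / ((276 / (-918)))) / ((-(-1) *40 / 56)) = -235620 / 1081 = -217.96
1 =1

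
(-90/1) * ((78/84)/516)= -195/1204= -0.16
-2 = -2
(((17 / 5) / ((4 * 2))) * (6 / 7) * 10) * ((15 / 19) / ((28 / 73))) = 55845 / 7448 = 7.50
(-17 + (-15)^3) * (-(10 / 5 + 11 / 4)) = 16112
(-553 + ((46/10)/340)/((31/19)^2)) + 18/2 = -888724497/1633700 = -543.99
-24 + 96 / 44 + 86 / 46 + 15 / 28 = -137521 / 7084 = -19.41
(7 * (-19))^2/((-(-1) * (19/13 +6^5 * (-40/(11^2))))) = -27824797/4041221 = -6.89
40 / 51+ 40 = 2080 / 51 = 40.78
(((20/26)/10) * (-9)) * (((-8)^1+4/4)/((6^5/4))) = 7/2808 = 0.00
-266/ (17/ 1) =-266/ 17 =-15.65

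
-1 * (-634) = 634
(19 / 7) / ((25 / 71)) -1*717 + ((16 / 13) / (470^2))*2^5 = -3564525446 / 5025475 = -709.29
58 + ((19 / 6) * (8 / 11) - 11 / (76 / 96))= 29098 / 627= 46.41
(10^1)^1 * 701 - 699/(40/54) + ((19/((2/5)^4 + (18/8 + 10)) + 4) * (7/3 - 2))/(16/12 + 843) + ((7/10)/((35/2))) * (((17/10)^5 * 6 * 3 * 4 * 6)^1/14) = 258634491948383267/42511457734375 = 6083.88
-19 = -19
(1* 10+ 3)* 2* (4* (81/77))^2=2729376/5929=460.34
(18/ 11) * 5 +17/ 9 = 997/ 99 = 10.07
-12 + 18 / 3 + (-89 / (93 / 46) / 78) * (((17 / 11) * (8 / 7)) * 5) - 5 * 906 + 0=-1268201504 / 279279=-4540.98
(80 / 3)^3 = 512000 / 27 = 18962.96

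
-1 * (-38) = 38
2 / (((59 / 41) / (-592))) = -48544 / 59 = -822.78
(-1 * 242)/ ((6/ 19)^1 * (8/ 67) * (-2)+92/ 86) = -243.37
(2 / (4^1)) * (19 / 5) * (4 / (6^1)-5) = -247 / 30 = -8.23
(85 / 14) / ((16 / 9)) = 765 / 224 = 3.42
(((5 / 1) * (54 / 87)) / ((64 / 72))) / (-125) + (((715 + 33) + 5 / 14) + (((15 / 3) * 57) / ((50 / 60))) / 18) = 15576783 / 20300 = 767.33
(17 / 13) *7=119 / 13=9.15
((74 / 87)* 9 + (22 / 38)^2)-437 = -429.01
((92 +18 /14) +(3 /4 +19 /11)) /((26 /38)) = 560405 /4004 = 139.96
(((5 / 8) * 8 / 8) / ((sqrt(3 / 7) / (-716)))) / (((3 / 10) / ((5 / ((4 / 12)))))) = -34178.38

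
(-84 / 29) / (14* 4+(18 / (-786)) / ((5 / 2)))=-27510 / 531773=-0.05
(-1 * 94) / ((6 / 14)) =-658 / 3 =-219.33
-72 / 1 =-72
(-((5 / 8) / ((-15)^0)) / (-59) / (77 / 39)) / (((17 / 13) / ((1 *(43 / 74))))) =109005 / 45720752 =0.00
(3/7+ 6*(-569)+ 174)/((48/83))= -627397/112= -5601.76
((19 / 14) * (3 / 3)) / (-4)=-0.34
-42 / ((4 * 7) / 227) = -681 / 2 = -340.50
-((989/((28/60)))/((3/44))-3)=-217559/7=-31079.86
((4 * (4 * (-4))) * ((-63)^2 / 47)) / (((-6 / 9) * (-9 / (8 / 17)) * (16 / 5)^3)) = -165375 / 12784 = -12.94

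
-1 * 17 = -17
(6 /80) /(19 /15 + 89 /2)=9 /5492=0.00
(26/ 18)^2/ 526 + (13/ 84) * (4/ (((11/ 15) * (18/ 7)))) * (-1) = -75998/ 234333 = -0.32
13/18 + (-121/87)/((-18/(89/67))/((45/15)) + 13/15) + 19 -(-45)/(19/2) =109139245/4393674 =24.84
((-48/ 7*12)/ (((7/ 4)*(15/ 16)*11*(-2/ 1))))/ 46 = 3072/ 61985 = 0.05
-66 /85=-0.78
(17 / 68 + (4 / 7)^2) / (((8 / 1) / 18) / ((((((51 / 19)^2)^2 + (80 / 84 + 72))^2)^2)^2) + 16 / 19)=399213594549538259221930001315673799983159445994749834871888299669499747 / 583108445508780620448165773005423019293483623234765250370563918102674160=0.68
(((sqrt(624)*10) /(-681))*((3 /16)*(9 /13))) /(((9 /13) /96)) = -240*sqrt(39) /227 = -6.60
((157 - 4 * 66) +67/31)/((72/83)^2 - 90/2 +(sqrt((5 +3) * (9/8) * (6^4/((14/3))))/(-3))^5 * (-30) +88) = 113419791257022250/36761893768475549515372234943 - 15423327890349462720000 * sqrt(42)/36761893768475549515372234943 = -0.00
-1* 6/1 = -6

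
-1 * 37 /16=-37 /16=-2.31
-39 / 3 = -13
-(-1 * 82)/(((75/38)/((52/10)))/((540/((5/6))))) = 17499456/125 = 139995.65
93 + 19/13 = 94.46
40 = 40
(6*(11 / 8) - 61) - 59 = -447 / 4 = -111.75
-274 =-274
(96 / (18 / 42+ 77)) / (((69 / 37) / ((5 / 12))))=5180 / 18699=0.28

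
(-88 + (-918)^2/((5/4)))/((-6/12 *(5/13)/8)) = -701054848/25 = -28042193.92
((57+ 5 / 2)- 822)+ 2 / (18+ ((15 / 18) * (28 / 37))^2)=-172817333 / 226678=-762.39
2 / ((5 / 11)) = 22 / 5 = 4.40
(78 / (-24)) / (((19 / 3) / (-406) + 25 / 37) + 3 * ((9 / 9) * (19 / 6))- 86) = 292929 / 6835604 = 0.04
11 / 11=1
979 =979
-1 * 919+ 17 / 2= -1821 / 2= -910.50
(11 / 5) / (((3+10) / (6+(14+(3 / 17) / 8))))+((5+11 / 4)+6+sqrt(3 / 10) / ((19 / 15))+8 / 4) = 3 * sqrt(30) / 38+169183 / 8840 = 19.57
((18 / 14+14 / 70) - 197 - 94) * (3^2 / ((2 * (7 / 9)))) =-820773 / 490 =-1675.05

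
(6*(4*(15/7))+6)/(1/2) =804/7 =114.86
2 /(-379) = -2 /379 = -0.01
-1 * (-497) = 497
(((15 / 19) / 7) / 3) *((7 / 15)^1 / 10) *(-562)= -0.99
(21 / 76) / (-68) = -21 / 5168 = -0.00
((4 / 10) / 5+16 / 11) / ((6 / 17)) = 3587 / 825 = 4.35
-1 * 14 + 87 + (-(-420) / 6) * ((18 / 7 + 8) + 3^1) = 1023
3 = 3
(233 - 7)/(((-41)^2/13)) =2938/1681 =1.75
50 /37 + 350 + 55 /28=366035 /1036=353.32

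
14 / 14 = 1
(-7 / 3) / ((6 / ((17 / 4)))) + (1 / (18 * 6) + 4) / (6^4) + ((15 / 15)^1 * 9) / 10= -524659 / 699840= -0.75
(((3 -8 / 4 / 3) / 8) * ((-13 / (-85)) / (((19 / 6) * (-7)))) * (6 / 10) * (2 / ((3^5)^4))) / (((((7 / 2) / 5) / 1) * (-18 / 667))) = 8671 / 236508585919830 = 0.00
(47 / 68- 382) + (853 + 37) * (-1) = -86449 / 68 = -1271.31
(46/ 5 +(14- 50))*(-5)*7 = 938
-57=-57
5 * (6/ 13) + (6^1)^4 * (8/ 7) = 134994/ 91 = 1483.45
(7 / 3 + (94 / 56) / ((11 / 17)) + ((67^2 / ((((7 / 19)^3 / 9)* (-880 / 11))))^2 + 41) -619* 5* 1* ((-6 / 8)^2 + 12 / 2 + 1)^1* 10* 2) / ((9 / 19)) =47926481395252710587 / 223627219200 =214314167.87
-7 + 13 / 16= -99 / 16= -6.19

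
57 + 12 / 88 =1257 / 22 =57.14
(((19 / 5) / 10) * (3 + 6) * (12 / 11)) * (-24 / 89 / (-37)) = 24624 / 905575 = 0.03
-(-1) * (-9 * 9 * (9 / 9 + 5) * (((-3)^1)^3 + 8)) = 9234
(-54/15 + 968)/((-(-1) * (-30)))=-2411/75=-32.15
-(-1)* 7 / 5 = 7 / 5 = 1.40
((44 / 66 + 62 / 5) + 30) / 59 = 646 / 885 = 0.73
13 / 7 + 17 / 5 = 184 / 35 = 5.26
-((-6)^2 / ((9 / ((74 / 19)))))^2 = -87616 / 361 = -242.70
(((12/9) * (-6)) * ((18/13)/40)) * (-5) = 18/13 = 1.38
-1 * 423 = -423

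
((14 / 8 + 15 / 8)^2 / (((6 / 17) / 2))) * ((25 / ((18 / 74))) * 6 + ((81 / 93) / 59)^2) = 88479815834989 / 1926858816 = 45919.20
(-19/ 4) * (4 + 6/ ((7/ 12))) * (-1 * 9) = 4275/ 7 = 610.71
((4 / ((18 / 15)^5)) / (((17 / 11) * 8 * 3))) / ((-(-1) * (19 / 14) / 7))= 1684375 / 7534944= 0.22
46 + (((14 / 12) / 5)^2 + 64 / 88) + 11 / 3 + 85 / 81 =4588451 / 89100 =51.50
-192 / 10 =-96 / 5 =-19.20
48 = 48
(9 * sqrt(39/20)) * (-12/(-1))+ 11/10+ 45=461/10+ 54 * sqrt(195)/5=196.91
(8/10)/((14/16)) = 32/35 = 0.91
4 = 4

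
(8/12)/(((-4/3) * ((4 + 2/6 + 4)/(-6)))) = 9/25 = 0.36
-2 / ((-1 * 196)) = 0.01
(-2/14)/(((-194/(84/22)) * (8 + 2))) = 3/10670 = 0.00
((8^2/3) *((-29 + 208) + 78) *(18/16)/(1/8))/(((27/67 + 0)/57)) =20938304/3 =6979434.67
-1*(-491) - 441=50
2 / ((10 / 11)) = 11 / 5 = 2.20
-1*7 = -7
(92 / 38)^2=2116 / 361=5.86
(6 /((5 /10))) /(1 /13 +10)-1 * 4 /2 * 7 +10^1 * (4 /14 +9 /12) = -4497 /1834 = -2.45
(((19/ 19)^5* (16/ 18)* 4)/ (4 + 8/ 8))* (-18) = -64/ 5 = -12.80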